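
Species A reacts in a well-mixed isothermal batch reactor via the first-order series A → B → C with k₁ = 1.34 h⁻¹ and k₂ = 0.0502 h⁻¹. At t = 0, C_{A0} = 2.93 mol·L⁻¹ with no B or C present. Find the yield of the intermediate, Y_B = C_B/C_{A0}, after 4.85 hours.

For first-order series with pure A initially, C_B(t) = k₁C_{A0}/(k₂−k₁)·(e^(−k₁t) − e^(−k₂t)).
e^(−k₁t) = e^(−1.34×4.85) = e^(−6.499) = 0.001505; e^(−k₂t) = e^(−0.2435) = 0.7839.
C_B = 1.34×2.93/(0.0502−1.34) × (0.001505−0.7839) = (-3.044)×(-0.7824) = 2.382 mol·L⁻¹.
Y_B = C_B/C_{A0} = 2.382/2.93 = 0.813.

0.813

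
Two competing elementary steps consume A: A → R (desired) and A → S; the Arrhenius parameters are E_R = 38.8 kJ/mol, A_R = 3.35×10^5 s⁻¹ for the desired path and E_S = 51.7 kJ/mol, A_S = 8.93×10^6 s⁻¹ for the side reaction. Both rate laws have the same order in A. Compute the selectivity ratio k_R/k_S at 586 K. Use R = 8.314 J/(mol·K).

0.530

k_R/k_S = (A_R/A_S)·exp[−(E_R−E_S)/(RT)] = (A_R/A_S)·exp[(E_S−E_R)/(RT)].
(E_S−E_R)/(RT) = (51.7−38.8)×10³/(8.314×586) = 12900/4872 = 2.648.
k_R/k_S = (3.35×10^5/8.93×10^6)·exp(2.648) = 0.03751 × 14.12 = 0.530.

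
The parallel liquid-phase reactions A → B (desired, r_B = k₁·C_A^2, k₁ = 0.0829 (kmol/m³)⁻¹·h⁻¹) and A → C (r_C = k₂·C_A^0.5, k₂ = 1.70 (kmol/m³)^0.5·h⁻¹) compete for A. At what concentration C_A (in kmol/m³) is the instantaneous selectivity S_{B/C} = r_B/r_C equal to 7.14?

S_{B/C} = (k₁/k₂)·C_A^1.5 ⇒ C_A = (S·k₂/k₁)^(1/1.5).
= (7.14×1.70/0.0829)^(0.6667) = (146.4)^(0.6667) = 27.8 kmol/m³.

27.8 kmol/m³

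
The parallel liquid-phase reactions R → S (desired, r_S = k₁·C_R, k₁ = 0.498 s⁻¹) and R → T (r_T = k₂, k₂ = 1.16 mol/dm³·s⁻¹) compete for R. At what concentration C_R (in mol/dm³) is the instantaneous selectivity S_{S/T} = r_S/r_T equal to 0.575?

1.34 mol/dm³

S_{S/T} = (k₁/k₂)·C_R ⇒ C_R = S·k₂/k₁.
= 0.575×1.16/0.498 = 1.34 mol/dm³.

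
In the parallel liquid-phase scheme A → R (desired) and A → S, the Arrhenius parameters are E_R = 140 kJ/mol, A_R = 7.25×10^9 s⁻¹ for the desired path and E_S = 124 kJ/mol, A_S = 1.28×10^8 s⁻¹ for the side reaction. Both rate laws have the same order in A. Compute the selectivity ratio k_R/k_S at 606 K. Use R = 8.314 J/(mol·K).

Since both paths have the same order in A, the concentration cancels and S_{R/S} = k_R/k_S = (A_R/A_S)·exp[(E_S−E_R)/(RT)].
(E_S−E_R)/(RT) = (124−140)×10³/(8.314×606) = -16000/5038 = -3.176.
k_R/k_S = (7.25×10^9/1.28×10^8)·exp(-3.176) = 56.64 × 0.04177 = 2.37.

2.37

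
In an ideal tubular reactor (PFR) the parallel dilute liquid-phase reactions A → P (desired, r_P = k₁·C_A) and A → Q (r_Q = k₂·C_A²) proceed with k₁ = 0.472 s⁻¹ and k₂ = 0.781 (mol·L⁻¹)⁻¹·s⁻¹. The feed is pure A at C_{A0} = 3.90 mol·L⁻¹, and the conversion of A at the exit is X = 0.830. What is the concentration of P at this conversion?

C_A = C_{A0}(1−X) = 0.6630 mol·L⁻¹.
Along a PFR/batch, dC_P/dC_A = −r_P/(r_P+r_Q) = −k₁/(k₁+k₂·C_A).
Integrating from C_{A0} to C_A: C_P = (0.472/0.781)·ln[(0.472+0.781·3.90)/(0.472+0.781·0.663)] = 0.6044·ln(3.518/0.9898) = 0.7664 mol·L⁻¹.

0.766 mol·L⁻¹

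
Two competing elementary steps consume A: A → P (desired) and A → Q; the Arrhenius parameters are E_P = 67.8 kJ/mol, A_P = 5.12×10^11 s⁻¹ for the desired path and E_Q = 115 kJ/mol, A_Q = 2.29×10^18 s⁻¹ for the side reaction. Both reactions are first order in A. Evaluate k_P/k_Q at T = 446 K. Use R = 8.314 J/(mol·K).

0.0754

With equal orders, S_{P/Q} = k_P/k_Q = (A_P/A_Q)·exp[(E_Q−E_P)/(RT)].
(E_Q−E_P)/(RT) = (115−67.8)×10³/(8.314×446) = 47200/3708 = 12.73.
k_P/k_Q = (5.12×10^11/2.29×10^18)·exp(12.73) = 2.236×10^-7 × 3.374×10^5 = 0.0754.
Since E_P < E_Q, lowering the temperature improves selectivity toward P.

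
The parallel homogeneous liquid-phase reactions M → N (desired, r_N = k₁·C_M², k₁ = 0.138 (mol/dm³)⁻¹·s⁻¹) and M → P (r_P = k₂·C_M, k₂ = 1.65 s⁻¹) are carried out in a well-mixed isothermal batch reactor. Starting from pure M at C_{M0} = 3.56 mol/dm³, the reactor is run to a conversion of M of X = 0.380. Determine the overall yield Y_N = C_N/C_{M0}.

C_M = C_{M0}(1−X) = 2.207 mol/dm³.
Along a PFR/batch, dC_P/dC_M = −r_P/(r_N+r_P) = −k₂/(k₂+k₁·C_M).
Integrating from C_{M0} to C_M: C_P = (1.65/0.138)·ln[(1.65+0.138·3.56)/(1.65+0.138·2.21)] = 11.96·ln(2.141/1.955) = 1.091 mol/dm³.
Then C_N = (C_{M0}−C_M) − C_P = 1.353 − 1.091 = 0.2621 mol/dm³.
Y_N = C_N/C_{M0} = 0.2621/3.56 = 0.0736.

0.0736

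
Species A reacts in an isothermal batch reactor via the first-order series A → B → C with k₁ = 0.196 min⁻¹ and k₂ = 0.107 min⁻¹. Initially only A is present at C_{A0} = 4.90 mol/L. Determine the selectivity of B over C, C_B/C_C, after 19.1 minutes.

For first-order series with pure A initially, C_B(t) = k₁C_{A0}/(k₂−k₁)·(e^(−k₁t) − e^(−k₂t)).
e^(−k₁t) = e^(−0.196×19.1) = e^(−3.744) = 0.02367; e^(−k₂t) = e^(−2.044) = 0.1295.
C_B = 0.196×4.90/(0.107−0.196) × (0.02367−0.1295) = (-10.79)×(-0.1059) = 1.143 mol/L.
C_A = C_{A0}e^(−k₁t) = 0.1160 mol/L, so C_C = C_{A0}−C_A−C_B = 3.641 mol/L; C_B/C_C = 0.314.

0.314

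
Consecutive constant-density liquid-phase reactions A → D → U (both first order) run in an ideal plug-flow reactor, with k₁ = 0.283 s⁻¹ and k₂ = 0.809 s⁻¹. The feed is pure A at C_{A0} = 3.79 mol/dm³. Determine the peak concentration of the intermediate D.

Evaluating C_D at τ_opt = ln(k₂/k₁)/(k₂−k₁) gives C_{D,max}/C_{A0} = (k₁/k₂)^[k₂/(k₂−k₁)].
= (0.283/0.809)^(0.809/(0.809−0.283)) = (0.3498)^(1.538) = 0.1988.
C_{D,max} = 0.1988×3.79 = 0.753 mol/dm³.

0.753 mol/dm³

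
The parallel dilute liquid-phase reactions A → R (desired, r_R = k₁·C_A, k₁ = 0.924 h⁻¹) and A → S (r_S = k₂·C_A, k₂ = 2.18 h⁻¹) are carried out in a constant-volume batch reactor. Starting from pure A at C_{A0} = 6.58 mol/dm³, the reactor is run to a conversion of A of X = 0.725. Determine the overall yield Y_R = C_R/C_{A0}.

C_A = C_{A0}(1−X) = 1.810 mol/dm³.
Both paths are first order in A, so the instantaneous fraction to R is constant: dC_R/d(−C_A) = k₁/(k₁+k₂) = 0.2977.
C_R = 0.2977·(C_{A0}−C_A) = 0.2977×4.771 = 1.42 mol/dm³.
Y_R = C_R/C_{A0} = 1.420/6.58 = 0.216.

0.216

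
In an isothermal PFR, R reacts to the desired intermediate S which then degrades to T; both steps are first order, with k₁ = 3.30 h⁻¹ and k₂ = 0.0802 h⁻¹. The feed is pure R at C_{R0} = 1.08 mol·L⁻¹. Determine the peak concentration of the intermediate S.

0.984 mol·L⁻¹

For a first-order series the maximum intermediate yield is C_{S,max}/C_{R0} = (k₁/k₂)^[k₂/(k₂−k₁)].
= (3.30/0.0802)^(0.0802/(0.0802−3.30)) = (41.15)^(-0.02491) = 0.9116.
C_{S,max} = 0.9116×1.08 = 0.984 mol·L⁻¹.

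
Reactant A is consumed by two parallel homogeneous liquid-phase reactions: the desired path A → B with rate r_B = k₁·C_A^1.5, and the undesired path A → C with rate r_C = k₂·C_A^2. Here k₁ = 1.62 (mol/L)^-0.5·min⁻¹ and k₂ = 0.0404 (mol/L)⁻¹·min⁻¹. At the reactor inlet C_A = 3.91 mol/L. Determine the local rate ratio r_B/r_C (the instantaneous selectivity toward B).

20.3

S_{B/C} = r_B/r_C = (k₁·C_A^1.5)/(k₂·C_A^2) = (k₁/k₂)·C_A^-0.5.
= (1.62×3.910^1.5) / (0.0404×3.910^2) = 12.53/0.6176 = 20.3.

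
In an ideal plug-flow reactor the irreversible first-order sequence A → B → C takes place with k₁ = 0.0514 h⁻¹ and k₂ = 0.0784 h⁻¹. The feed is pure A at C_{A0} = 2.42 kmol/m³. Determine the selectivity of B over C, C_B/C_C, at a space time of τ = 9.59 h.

For first-order series with pure A initially, C_B(τ) = k₁C_{A0}/(k₂−k₁)·(e^(−k₁τ) − e^(−k₂τ)).
e^(−k₁τ) = e^(−0.0514×9.59) = e^(−0.4929) = 0.6108; e^(−k₂τ) = e^(−0.7519) = 0.4715.
C_B = 0.0514×2.42/(0.0784−0.0514) × (0.6108−0.4715) = 4.607×0.1393 = 0.6420 kmol/m³.
C_A = C_{A0}e^(−k₁τ) = 1.478 kmol/m³, so C_C = C_{A0}−C_A−C_B = 0.2998 kmol/m³; C_B/C_C = 2.14.

2.14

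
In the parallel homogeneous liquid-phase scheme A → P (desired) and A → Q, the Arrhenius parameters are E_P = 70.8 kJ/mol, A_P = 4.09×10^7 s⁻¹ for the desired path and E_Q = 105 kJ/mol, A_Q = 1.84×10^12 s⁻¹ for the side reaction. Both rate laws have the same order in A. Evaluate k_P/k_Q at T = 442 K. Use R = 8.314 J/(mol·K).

0.245

Since both paths have the same order in A, the concentration cancels and S_{P/Q} = k_P/k_Q = (A_P/A_Q)·exp[(E_Q−E_P)/(RT)].
(E_Q−E_P)/(RT) = (105−70.8)×10³/(8.314×442) = 34200/3675 = 9.307.
k_P/k_Q = (4.09×10^7/1.84×10^12)·exp(9.307) = 2.223×10^-5 × 11011 = 0.245.
Since E_P < E_Q, lowering the temperature improves selectivity toward P.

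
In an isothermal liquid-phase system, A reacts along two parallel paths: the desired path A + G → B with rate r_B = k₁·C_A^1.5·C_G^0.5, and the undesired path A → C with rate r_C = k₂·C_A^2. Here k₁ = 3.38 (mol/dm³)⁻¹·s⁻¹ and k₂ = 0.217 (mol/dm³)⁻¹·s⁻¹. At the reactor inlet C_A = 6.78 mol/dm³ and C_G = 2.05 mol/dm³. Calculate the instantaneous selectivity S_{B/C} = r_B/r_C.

8.56

S_{B/C} = r_B/r_C = (k₁·C_A^1.5·C_G^0.5)/(k₂·C_A^2) = (k₁/k₂)·C_A^-0.5·C_G^0.5.
= (3.38×6.780^1.5×2.050^0.5) / (0.217×6.780^2) = 85.44/9.975 = 8.56.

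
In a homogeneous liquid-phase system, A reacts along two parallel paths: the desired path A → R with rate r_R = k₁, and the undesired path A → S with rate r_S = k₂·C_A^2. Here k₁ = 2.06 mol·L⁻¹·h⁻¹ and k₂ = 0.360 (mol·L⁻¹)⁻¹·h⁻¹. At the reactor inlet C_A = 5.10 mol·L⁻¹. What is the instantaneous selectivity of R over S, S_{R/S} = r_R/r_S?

S_{R/S} = r_R/r_S = (k₁)/(k₂·C_A^2) = (k₁/k₂)·C_A^-2.
= (2.06) / (0.360×5.100^2) = 2.060/9.364 = 0.220.

0.220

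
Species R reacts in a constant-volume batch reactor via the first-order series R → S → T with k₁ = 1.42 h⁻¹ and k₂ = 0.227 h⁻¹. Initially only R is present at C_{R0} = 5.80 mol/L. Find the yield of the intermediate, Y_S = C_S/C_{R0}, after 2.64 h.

0.626

The intermediate concentration in a first-order A→B→C sequence is C_S = k₁C_{R0}(e^(−k₁t) − e^(−k₂t))/(k₂−k₁).
e^(−k₁t) = e^(−1.42×2.64) = e^(−3.749) = 0.02355; e^(−k₂t) = e^(−0.5993) = 0.5492.
C_S = 1.42×5.80/(0.227−1.42) × (0.02355−0.5492) = (-6.904)×(-0.5257) = 3.629 mol/L.
Y_S = C_S/C_{R0} = 3.629/5.80 = 0.626.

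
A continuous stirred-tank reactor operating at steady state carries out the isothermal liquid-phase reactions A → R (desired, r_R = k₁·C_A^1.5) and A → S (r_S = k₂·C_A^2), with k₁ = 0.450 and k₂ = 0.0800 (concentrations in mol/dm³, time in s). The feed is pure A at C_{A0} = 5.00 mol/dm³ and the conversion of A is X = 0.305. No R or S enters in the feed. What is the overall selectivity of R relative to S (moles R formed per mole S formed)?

Exit C_A = C_{A0}(1−X) = 5.00×0.695 = 3.475 mol/dm³.
Rates in a CSTR are evaluated at the outlet concentration: r_R = 0.450×3.475^1.5 = 2.915, r_S = 0.0800×3.475^2 = 0.9661.
Overall selectivity = C_R/C_S = r_Rτ/(r_Sτ) = r_R/r_S = 3.02.

3.02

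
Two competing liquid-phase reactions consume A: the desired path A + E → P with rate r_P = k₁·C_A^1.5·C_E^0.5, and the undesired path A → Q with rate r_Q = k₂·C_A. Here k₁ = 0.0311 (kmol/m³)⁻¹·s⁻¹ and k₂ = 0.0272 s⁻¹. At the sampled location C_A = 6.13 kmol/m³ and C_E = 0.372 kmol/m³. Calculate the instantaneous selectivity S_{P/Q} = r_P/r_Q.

1.73

S_{P/Q} = r_P/r_Q = (k₁·C_A^1.5·C_E^0.5)/(k₂·C_A) = (k₁/k₂)·C_A^0.5·C_E^0.5.
= (0.0311×6.130^1.5×0.3720^0.5) / (0.0272×6.130) = 0.2879/0.1667 = 1.73.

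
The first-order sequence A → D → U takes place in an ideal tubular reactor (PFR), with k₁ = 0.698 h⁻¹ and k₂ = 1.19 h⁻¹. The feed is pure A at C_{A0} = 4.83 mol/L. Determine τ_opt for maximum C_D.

Setting dC_D/dτ = 0 gives τ_opt = ln(k₂/k₁)/(k₂−k₁).
= ln(1.19/0.698)/(1.19−0.698) = ln(1.705)/0.4920 = 0.5335/0.4920 = 1.08 h.

1.08 h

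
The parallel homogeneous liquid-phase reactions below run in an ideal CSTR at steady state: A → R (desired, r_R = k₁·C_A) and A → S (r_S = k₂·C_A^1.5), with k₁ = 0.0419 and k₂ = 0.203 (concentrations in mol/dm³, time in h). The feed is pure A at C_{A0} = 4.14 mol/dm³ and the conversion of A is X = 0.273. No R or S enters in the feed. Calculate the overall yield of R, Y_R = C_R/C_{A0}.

Exit C_A = C_{A0}(1−X) = 4.14×0.727 = 3.010 mol/dm³.
In a CSTR the entire volume is at exit conditions, so r_R = 0.0419×3.010 = 0.1261 and r_S = 0.203×3.010^1.5 = 1.060.
Fraction of consumed A going to R: r_R/(r_R+r_S) = 0.1063.
C_R = 0.1063·C_{A0}·X = 0.1063×4.14×0.273 = 0.120 mol/dm³; Y_R = C_R/C_{A0} = 0.0290.

0.0290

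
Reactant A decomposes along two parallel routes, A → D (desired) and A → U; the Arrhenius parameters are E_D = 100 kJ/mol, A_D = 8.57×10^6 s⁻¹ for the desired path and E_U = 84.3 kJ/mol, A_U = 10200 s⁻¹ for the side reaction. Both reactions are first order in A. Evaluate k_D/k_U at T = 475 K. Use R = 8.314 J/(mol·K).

15.8

Since both paths have the same order in A, the concentration cancels and S_{D/U} = k_D/k_U = (A_D/A_U)·exp[(E_U−E_D)/(RT)].
(E_U−E_D)/(RT) = (84.3−100)×10³/(8.314×475) = -15700/3949 = -3.976.
k_D/k_U = (8.57×10^6/10200)·exp(-3.976) = 840.2 × 0.01877 = 15.8.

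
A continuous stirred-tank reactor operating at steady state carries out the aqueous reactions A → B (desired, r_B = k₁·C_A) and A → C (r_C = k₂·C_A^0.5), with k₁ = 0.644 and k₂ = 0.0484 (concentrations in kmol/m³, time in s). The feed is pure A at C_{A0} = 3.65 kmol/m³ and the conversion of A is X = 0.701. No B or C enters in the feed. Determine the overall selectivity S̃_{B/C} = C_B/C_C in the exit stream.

13.9

Exit C_A = C_{A0}(1−X) = 3.65×0.299 = 1.091 kmol/m³.
A CSTR operates uniformly at the exit composition, giving r_B = 0.7028 and r_C = 0.05056 (each k·C_A^n at C_A = 1.091).
Overall selectivity = C_B/C_C = r_Bτ/(r_Cτ) = r_B/r_C = 13.9.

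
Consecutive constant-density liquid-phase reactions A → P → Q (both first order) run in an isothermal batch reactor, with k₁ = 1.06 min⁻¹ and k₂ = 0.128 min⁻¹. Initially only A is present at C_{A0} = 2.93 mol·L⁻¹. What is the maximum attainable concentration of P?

Evaluating C_P at t_opt = ln(k₂/k₁)/(k₂−k₁) gives C_{P,max}/C_{A0} = (k₁/k₂)^[k₂/(k₂−k₁)].
= (1.06/0.128)^(0.128/(0.128−1.06)) = (8.281)^(-0.1373) = 0.7480.
C_{P,max} = 0.7480×2.93 = 2.19 mol·L⁻¹.

2.19 mol·L⁻¹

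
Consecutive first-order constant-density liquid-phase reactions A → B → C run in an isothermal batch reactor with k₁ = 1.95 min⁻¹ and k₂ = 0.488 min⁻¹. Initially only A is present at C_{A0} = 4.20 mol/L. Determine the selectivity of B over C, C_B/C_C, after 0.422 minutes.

8.19

Solving the coupled first-order balances gives C_B(t) = [k₁/(k₂−k₁)]·C_{A0}·(e^(−k₁t) − e^(−k₂t)).
e^(−k₁t) = e^(−1.95×0.422) = e^(−0.8229) = 0.4392; e^(−k₂t) = e^(−0.2059) = 0.8139.
C_B = 1.95×4.20/(0.488−1.95) × (0.4392−0.8139) = (-5.602)×(-0.3747) = 2.099 mol/L.
C_A = C_{A0}e^(−k₁t) = 1.844 mol/L, so C_C = C_{A0}−C_A−C_B = 0.2563 mol/L; C_B/C_C = 8.19.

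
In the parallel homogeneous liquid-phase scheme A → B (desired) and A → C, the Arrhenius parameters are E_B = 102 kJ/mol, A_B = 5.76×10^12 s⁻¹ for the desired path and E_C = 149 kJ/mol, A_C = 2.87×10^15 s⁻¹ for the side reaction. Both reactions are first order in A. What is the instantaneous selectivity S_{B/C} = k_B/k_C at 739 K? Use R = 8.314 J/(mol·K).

k_B/k_C = (A_B/A_C)·exp[−(E_B−E_C)/(RT)] = (A_B/A_C)·exp[(E_C−E_B)/(RT)].
(E_C−E_B)/(RT) = (149−102)×10³/(8.314×739) = 47000/6144 = 7.650.
k_B/k_C = (5.76×10^12/2.87×10^15)·exp(7.650) = 0.002007 × 2100 = 4.21.

4.21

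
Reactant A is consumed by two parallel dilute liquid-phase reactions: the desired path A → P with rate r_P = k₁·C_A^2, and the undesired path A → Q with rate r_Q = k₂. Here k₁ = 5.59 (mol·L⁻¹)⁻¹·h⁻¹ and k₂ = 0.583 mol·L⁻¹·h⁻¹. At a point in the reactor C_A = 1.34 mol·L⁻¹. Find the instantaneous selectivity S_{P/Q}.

S_{P/Q} = r_P/r_Q = (k₁·C_A^2)/(k₂) = (k₁/k₂)·C_A^2.
= (5.59×1.340^2) / (0.583) = 10.04/0.5830 = 17.2.
Since the desired path is higher order in A, keeping C_A high (PFR or concentrated feed) favours P.

17.2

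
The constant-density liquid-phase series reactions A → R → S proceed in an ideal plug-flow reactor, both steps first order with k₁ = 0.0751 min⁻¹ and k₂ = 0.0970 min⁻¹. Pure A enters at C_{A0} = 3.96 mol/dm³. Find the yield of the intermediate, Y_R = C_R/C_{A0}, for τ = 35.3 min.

For first-order series with pure A initially, C_R(τ) = k₁C_{A0}/(k₂−k₁)·(e^(−k₁τ) − e^(−k₂τ)).
e^(−k₁τ) = e^(−0.0751×35.3) = e^(−2.651) = 0.07058; e^(−k₂τ) = e^(−3.424) = 0.03258.
C_R = 0.0751×3.96/(0.0970−0.0751) × (0.07058−0.03258) = 13.58×0.03800 = 0.5160 mol/dm³.
Y_R = C_R/C_{A0} = 0.5160/3.96 = 0.130.

0.130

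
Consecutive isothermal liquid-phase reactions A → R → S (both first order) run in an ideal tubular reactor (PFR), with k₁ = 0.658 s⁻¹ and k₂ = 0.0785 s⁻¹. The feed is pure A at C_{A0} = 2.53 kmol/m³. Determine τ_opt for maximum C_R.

3.67 s

For first-order series the maximum of C_R occurs at τ_opt = ln(k₂/k₁)/(k₂−k₁).
= ln(0.0785/0.658)/(0.0785−0.658) = ln(0.1193)/-0.5795 = -2.126/-0.5795 = 3.67 s.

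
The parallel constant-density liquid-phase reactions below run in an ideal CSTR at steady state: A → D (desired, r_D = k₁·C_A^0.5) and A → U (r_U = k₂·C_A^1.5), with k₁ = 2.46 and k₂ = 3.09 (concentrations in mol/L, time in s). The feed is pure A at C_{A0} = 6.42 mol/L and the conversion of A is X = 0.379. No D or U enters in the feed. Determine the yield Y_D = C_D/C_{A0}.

Exit C_A = C_{A0}(1−X) = 6.42×0.621 = 3.987 mol/L.
In a CSTR the entire volume is at exit conditions, so r_D = 2.46×3.987^0.5 = 4.912 and r_U = 3.09×3.987^1.5 = 24.60.
Fraction of consumed A going to D: r_D/(r_D+r_U) = 0.1664.
C_D = 0.1664·C_{A0}·X = 0.1664×6.42×0.379 = 0.405 mol/L; Y_D = C_D/C_{A0} = 0.0631.

0.0631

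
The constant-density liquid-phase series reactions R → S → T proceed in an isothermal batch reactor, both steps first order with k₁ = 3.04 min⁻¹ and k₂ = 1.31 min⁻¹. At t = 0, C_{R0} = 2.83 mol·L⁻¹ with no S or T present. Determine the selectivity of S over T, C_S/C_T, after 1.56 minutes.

0.273

Solving the coupled first-order balances gives C_S(t) = [k₁/(k₂−k₁)]·C_{R0}·(e^(−k₁t) − e^(−k₂t)).
e^(−k₁t) = e^(−3.04×1.56) = e^(−4.742) = 0.008718; e^(−k₂t) = e^(−2.044) = 0.1296.
C_S = 3.04×2.83/(1.31−3.04) × (0.008718−0.1296) = (-4.973)×(-0.1208) = 0.6009 mol·L⁻¹.
C_R = C_{R0}e^(−k₁t) = 0.02467 mol·L⁻¹, so C_T = C_{R0}−C_R−C_S = 2.204 mol·L⁻¹; C_S/C_T = 0.273.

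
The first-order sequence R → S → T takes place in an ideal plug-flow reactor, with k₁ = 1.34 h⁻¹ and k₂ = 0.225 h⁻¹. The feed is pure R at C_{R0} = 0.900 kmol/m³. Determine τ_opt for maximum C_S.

Setting dC_S/dτ = 0 gives τ_opt = ln(k₂/k₁)/(k₂−k₁).
= ln(0.225/1.34)/(0.225−1.34) = ln(0.1679)/-1.115 = -1.784/-1.115 = 1.60 h.

1.60 h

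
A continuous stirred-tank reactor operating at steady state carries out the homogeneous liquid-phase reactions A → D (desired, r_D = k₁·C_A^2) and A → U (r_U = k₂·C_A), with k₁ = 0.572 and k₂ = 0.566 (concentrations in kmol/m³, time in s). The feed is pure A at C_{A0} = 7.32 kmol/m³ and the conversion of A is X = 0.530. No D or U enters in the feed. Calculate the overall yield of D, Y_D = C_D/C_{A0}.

0.412

Exit C_A = C_{A0}(1−X) = 7.32×0.470 = 3.440 kmol/m³.
In a CSTR the entire volume is at exit conditions, so r_D = 0.572×3.440^2 = 6.770 and r_U = 0.566×3.440 = 1.947.
Fraction of consumed A going to D: r_D/(r_D+r_U) = 0.7766.
C_D = 0.7766·C_{A0}·X = 0.7766×7.32×0.530 = 3.01 kmol/m³; Y_D = C_D/C_{A0} = 0.412.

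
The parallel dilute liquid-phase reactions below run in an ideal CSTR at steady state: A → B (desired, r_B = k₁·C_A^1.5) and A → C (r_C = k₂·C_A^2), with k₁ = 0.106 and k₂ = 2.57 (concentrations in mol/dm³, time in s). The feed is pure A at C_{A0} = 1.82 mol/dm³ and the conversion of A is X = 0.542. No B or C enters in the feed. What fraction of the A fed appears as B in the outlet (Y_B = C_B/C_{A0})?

0.0234

Exit C_A = C_{A0}(1−X) = 1.82×0.458 = 0.8336 mol/dm³.
A CSTR operates uniformly at the exit composition, giving r_B = 0.08067 and r_C = 1.786 (each k·C_A^n at C_A = 0.8336).
Fraction of consumed A going to B: r_B/(r_B+r_C) = 0.04322.
C_B = 0.04322·C_{A0}·X = 0.04322×1.82×0.542 = 0.0426 mol/dm³; Y_B = C_B/C_{A0} = 0.0234.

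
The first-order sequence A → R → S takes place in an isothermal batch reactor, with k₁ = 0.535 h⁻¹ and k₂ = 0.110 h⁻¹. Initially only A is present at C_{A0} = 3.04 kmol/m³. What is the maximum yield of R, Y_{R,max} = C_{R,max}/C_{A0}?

0.664

For a first-order series the maximum intermediate yield is C_{R,max}/C_{A0} = (k₁/k₂)^[k₂/(k₂−k₁)].
= (0.535/0.110)^(0.110/(0.110−0.535)) = (4.864)^(-0.2588) = 0.6640.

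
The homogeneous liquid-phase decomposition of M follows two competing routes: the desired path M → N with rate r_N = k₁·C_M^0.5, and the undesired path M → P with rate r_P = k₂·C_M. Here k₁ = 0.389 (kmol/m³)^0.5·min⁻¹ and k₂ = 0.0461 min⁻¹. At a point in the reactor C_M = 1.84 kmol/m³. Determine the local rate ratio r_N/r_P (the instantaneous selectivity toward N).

6.22

S_{N/P} = r_N/r_P = (k₁·C_M^0.5)/(k₂·C_M) = (k₁/k₂)·C_M^-0.5.
= (0.389×1.840^0.5) / (0.0461×1.840) = 0.5277/0.08482 = 6.22.
The undesired path is higher order in M, so low C_M (CSTR or dilute feed) favours N.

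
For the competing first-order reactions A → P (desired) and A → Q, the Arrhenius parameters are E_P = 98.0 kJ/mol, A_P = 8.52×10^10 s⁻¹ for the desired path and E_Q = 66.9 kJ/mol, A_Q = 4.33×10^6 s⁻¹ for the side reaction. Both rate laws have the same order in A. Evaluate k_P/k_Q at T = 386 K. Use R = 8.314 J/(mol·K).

With equal orders, S_{P/Q} = k_P/k_Q = (A_P/A_Q)·exp[(E_Q−E_P)/(RT)].
(E_Q−E_P)/(RT) = (66.9−98.0)×10³/(8.314×386) = -31100/3209 = -9.691.
k_P/k_Q = (8.52×10^10/4.33×10^6)·exp(-9.691) = 19677 × 6.185×10^-5 = 1.22.

1.22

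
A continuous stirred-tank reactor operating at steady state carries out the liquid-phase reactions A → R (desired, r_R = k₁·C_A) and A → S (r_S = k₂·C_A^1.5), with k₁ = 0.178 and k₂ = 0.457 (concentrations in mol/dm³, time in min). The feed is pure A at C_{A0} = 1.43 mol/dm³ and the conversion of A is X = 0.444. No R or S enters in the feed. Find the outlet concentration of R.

0.193 mol/dm³

Exit C_A = C_{A0}(1−X) = 1.43×0.556 = 0.7951 mol/dm³.
In a CSTR the entire volume is at exit conditions, so r_R = 0.178×0.7951 = 0.1415 and r_S = 0.457×0.7951^1.5 = 0.3240.
Fraction of consumed A going to R: r_R/(r_R+r_S) = 0.3040.
C_R = 0.3040·C_{A0}·X = 0.3040×1.43×0.444 = 0.193 mol/dm³.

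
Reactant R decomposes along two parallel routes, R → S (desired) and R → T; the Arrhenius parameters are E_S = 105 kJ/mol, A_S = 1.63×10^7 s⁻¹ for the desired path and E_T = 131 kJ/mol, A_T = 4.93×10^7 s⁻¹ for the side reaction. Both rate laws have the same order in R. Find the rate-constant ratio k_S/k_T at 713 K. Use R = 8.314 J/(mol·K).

k_S/k_T = (A_S/A_T)·exp[−(E_S−E_T)/(RT)] = (A_S/A_T)·exp[(E_T−E_S)/(RT)].
(E_T−E_S)/(RT) = (131−105)×10³/(8.314×713) = 26000/5928 = 4.386.
k_S/k_T = (1.63×10^7/4.93×10^7)·exp(4.386) = 0.3306 × 80.32 = 26.6.

26.6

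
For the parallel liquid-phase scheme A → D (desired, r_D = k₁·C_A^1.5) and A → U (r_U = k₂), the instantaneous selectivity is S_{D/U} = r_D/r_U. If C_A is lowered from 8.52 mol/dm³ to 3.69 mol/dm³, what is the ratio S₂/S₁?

0.285

S_{D/U} = (k₁/k₂)·C_A^1.5, so S₂/S₁ = (C_{A,2}/C_{A,1})^1.5.
= (3.69/8.52)^1.5 = (0.4331)^1.5 = 0.285.
Selectivity toward D falls as C_A falls — high-concentration operation is favoured.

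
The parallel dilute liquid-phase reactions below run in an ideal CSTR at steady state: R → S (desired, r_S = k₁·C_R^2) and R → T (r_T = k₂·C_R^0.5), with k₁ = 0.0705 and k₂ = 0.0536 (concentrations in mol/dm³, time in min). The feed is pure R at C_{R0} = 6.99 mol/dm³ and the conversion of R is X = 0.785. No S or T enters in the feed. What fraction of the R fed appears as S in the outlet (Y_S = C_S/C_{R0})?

Exit C_R = C_{R0}(1−X) = 6.99×0.215 = 1.503 mol/dm³.
Rates in a CSTR are evaluated at the outlet concentration: r_S = 0.0705×1.503^2 = 0.1592, r_T = 0.0536×1.503^0.5 = 0.06571.
Fraction of consumed R going to S: r_S/(r_S+r_T) = 0.7079.
C_S = 0.7079·C_{R0}·X = 0.7079×6.99×0.785 = 3.88 mol/dm³; Y_S = C_S/C_{R0} = 0.556.

0.556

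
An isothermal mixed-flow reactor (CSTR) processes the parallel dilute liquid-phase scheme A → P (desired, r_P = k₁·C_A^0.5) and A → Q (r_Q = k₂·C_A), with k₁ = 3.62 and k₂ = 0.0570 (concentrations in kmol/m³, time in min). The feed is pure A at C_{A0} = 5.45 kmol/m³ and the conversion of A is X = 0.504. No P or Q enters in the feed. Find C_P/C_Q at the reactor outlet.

38.6

Exit C_A = C_{A0}(1−X) = 5.45×0.496 = 2.703 kmol/m³.
A CSTR operates uniformly at the exit composition, giving r_P = 5.952 and r_Q = 0.1541 (each k·C_A^n at C_A = 2.703).
Overall selectivity = C_P/C_Q = r_Pτ/(r_Qτ) = r_P/r_Q = 38.6.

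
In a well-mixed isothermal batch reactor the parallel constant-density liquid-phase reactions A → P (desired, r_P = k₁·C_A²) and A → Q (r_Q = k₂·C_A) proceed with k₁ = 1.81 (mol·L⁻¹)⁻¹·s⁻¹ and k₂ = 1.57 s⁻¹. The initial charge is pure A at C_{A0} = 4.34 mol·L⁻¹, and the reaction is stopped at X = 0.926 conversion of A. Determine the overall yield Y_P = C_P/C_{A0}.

C_A = C_{A0}(1−X) = 0.3212 mol·L⁻¹.
Along a PFR/batch, dC_Q/dC_A = −r_Q/(r_P+r_Q) = −k₂/(k₂+k₁·C_A).
Integrating from C_{A0} to C_A: C_Q = (1.57/1.81)·ln[(1.57+1.81·4.34)/(1.57+1.81·0.321)] = 0.8674·ln(9.425/2.151) = 1.281 mol·L⁻¹.
Then C_P = (C_{A0}−C_A) − C_Q = 4.019 − 1.281 = 2.737 mol·L⁻¹.
Y_P = C_P/C_{A0} = 2.737/4.34 = 0.631.

0.631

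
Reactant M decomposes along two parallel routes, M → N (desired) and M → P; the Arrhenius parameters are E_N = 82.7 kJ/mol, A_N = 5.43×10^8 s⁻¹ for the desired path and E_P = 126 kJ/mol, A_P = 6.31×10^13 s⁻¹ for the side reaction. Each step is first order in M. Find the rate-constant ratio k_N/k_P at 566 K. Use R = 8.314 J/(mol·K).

Since both paths have the same order in M, the concentration cancels and S_{N/P} = k_N/k_P = (A_N/A_P)·exp[(E_P−E_N)/(RT)].
(E_P−E_N)/(RT) = (126−82.7)×10³/(8.314×566) = 43300/4706 = 9.202.
k_N/k_P = (5.43×10^8/6.31×10^13)·exp(9.202) = 8.605×10^-6 × 9913 = 0.0853.
Since E_N < E_P, lowering the temperature improves selectivity toward N.

0.0853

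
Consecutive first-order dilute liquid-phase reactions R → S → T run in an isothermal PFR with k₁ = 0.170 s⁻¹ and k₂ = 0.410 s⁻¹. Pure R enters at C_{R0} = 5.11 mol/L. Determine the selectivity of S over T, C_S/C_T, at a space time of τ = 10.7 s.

0.145

Solving the coupled first-order balances gives C_S(τ) = [k₁/(k₂−k₁)]·C_{R0}·(e^(−k₁τ) − e^(−k₂τ)).
e^(−k₁τ) = e^(−0.170×10.7) = e^(−1.819) = 0.1622; e^(−k₂τ) = e^(−4.387) = 0.01244.
C_S = 0.170×5.11/(0.410−0.170) × (0.1622−0.01244) = 3.620×0.1497 = 0.5420 mol/L.
C_R = C_{R0}e^(−k₁τ) = 0.8288 mol/L, so C_T = C_{R0}−C_R−C_S = 3.739 mol/L; C_S/C_T = 0.145.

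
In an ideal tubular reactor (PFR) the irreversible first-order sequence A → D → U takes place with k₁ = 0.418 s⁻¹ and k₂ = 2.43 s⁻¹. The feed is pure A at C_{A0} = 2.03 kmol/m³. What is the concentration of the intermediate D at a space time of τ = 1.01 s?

0.240 kmol/m³

The intermediate concentration in a first-order A→B→C sequence is C_D = k₁C_{A0}(e^(−k₁τ) − e^(−k₂τ))/(k₂−k₁).
e^(−k₁τ) = e^(−0.418×1.01) = e^(−0.4222) = 0.6556; e^(−k₂τ) = e^(−2.454) = 0.08592.
C_D = 0.418×2.03/(2.43−0.418) × (0.6556−0.08592) = 0.4217×0.5697 = 0.2403 kmol/m³.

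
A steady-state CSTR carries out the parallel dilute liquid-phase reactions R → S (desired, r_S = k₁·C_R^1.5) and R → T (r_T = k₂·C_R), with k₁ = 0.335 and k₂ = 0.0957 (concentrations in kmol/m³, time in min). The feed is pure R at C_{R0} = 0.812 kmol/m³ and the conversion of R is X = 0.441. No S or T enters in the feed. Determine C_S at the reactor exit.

0.251 kmol/m³

Exit C_R = C_{R0}(1−X) = 0.812×0.559 = 0.4539 kmol/m³.
Rates in a CSTR are evaluated at the outlet concentration: r_S = 0.335×0.4539^1.5 = 0.1024, r_T = 0.0957×0.4539 = 0.04344.
Fraction of consumed R going to S: r_S/(r_S+r_T) = 0.7022.
C_S = 0.7022·C_{R0}·X = 0.7022×0.812×0.441 = 0.251 kmol/m³.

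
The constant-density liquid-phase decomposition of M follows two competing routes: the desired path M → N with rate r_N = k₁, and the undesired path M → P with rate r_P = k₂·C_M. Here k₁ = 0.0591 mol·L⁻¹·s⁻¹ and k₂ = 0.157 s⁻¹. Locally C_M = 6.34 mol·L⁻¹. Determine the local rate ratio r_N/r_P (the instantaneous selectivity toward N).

0.0594

S_{N/P} = r_N/r_P = (k₁)/(k₂·C_M) = (k₁/k₂)·C_M⁻¹.
= (0.0591) / (0.157×6.340) = 0.05910/0.9954 = 0.0594.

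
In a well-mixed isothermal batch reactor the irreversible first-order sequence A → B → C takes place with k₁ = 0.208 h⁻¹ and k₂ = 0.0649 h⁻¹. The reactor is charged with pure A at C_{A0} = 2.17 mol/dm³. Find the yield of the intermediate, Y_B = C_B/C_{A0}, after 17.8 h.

Solving the coupled first-order balances gives C_B(t) = [k₁/(k₂−k₁)]·C_{A0}·(e^(−k₁t) − e^(−k₂t)).
e^(−k₁t) = e^(−0.208×17.8) = e^(−3.702) = 0.02466; e^(−k₂t) = e^(−1.155) = 0.3150.
C_B = 0.208×2.17/(0.0649−0.208) × (0.02466−0.3150) = (-3.154)×(-0.2903) = 0.9157 mol/dm³.
Y_B = C_B/C_{A0} = 0.9157/2.17 = 0.422.

0.422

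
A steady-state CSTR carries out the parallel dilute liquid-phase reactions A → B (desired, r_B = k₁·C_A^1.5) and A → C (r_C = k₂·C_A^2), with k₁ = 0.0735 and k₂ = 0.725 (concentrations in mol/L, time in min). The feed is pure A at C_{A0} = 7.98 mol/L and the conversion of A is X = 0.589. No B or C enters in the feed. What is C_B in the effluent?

Exit C_A = C_{A0}(1−X) = 7.98×0.411 = 3.280 mol/L.
A CSTR operates uniformly at the exit composition, giving r_B = 0.4366 and r_C = 7.799 (each k·C_A^n at C_A = 3.280).
Fraction of consumed A going to B: r_B/(r_B+r_C) = 0.05301.
C_B = 0.05301·C_{A0}·X = 0.05301×7.98×0.589 = 0.249 mol/L.

0.249 mol/L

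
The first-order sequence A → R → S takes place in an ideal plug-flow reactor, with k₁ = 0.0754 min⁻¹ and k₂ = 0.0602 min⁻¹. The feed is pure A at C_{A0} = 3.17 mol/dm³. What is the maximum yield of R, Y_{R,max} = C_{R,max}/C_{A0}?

0.410

Evaluating C_R at τ_opt = ln(k₂/k₁)/(k₂−k₁) gives C_{R,max}/C_{A0} = (k₁/k₂)^[k₂/(k₂−k₁)].
= (0.0754/0.0602)^(0.0602/(0.0602−0.0754)) = (1.252)^(-3.961) = 0.4100.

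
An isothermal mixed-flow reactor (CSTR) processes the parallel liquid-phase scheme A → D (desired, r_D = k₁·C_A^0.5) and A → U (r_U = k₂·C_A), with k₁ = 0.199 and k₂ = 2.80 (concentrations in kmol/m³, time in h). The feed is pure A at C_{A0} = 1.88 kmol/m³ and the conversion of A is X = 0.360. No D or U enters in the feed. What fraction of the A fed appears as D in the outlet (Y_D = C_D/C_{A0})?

0.0219

Exit C_A = C_{A0}(1−X) = 1.88×0.640 = 1.203 kmol/m³.
In a CSTR the entire volume is at exit conditions, so r_D = 0.199×1.203^0.5 = 0.2183 and r_U = 2.80×1.203 = 3.369.
Fraction of consumed A going to D: r_D/(r_D+r_U) = 0.06085.
C_D = 0.06085·C_{A0}·X = 0.06085×1.88×0.360 = 0.0412 kmol/m³; Y_D = C_D/C_{A0} = 0.0219.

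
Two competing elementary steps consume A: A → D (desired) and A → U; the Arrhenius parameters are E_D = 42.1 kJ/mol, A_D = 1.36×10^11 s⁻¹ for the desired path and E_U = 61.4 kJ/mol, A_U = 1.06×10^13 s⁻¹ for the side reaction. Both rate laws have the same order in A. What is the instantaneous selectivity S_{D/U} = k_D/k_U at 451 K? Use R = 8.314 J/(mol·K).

2.21

Since both paths have the same order in A, the concentration cancels and S_{D/U} = k_D/k_U = (A_D/A_U)·exp[(E_U−E_D)/(RT)].
(E_U−E_D)/(RT) = (61.4−42.1)×10³/(8.314×451) = 19300/3750 = 5.147.
k_D/k_U = (1.36×10^11/1.06×10^13)·exp(5.147) = 0.01283 × 171.9 = 2.21.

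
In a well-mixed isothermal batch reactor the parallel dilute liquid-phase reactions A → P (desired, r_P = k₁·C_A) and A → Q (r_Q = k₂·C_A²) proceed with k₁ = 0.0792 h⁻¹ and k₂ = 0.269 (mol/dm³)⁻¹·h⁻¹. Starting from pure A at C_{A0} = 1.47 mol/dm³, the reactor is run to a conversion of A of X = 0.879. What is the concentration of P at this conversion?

C_A = C_{A0}(1−X) = 0.1779 mol/dm³.
Along a PFR/batch, dC_P/dC_A = −r_P/(r_P+r_Q) = −k₁/(k₁+k₂·C_A).
Integrating from C_{A0} to C_A: C_P = (0.0792/0.269)·ln[(0.0792+0.269·1.47)/(0.0792+0.269·0.178)] = 0.2944·ln(0.4746/0.1270) = 0.3880 mol/dm³.

0.388 mol/dm³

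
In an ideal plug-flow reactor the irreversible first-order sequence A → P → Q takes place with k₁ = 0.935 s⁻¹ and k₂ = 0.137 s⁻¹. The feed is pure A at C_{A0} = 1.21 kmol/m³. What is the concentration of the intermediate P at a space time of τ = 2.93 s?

Solving the coupled first-order balances gives C_P(τ) = [k₁/(k₂−k₁)]·C_{A0}·(e^(−k₁τ) − e^(−k₂τ)).
e^(−k₁τ) = e^(−0.935×2.93) = e^(−2.740) = 0.06460; e^(−k₂τ) = e^(−0.4014) = 0.6694.
C_P = 0.935×1.21/(0.137−0.935) × (0.06460−0.6694) = (-1.418)×(-0.6048) = 0.8574 kmol/m³.

0.857 kmol/m³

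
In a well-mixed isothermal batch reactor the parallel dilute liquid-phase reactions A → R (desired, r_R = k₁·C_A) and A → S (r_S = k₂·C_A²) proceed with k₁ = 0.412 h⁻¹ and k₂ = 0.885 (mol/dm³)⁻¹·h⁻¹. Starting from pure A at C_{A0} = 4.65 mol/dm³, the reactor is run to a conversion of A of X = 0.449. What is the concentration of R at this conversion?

0.244 mol/dm³

C_A = C_{A0}(1−X) = 2.562 mol/dm³.
Along a PFR/batch, dC_R/dC_A = −r_R/(r_R+r_S) = −k₁/(k₁+k₂·C_A).
Integrating from C_{A0} to C_A: C_R = (0.412/0.885)·ln[(0.412+0.885·4.65)/(0.412+0.885·2.56)] = 0.4655·ln(4.527/2.680) = 0.2442 mol/dm³.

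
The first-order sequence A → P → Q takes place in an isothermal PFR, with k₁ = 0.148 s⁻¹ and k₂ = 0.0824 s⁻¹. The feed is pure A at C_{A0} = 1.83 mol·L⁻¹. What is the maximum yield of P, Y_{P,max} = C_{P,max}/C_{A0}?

Evaluating C_P at τ_opt = ln(k₂/k₁)/(k₂−k₁) gives C_{P,max}/C_{A0} = (k₁/k₂)^[k₂/(k₂−k₁)].
= (0.148/0.0824)^(0.0824/(0.0824−0.148)) = (1.796)^(-1.256) = 0.4792.

0.479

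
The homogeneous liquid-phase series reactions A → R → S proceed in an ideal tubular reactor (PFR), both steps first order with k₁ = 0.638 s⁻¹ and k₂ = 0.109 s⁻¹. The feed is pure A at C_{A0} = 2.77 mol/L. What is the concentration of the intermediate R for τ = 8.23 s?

For first-order series with pure A initially, C_R(τ) = k₁C_{A0}/(k₂−k₁)·(e^(−k₁τ) − e^(−k₂τ)).
e^(−k₁τ) = e^(−0.638×8.23) = e^(−5.251) = 0.005244; e^(−k₂τ) = e^(−0.8971) = 0.4078.
C_R = 0.638×2.77/(0.109−0.638) × (0.005244−0.4078) = (-3.341)×(-0.4025) = 1.345 mol/L.

1.34 mol/L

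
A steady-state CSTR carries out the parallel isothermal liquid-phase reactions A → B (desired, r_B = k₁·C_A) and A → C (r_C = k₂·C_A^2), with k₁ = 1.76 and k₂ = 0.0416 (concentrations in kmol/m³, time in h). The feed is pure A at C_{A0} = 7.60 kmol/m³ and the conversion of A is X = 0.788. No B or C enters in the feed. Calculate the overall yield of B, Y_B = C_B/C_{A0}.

Exit C_A = C_{A0}(1−X) = 7.60×0.212 = 1.611 kmol/m³.
Rates in a CSTR are evaluated at the outlet concentration: r_B = 1.76×1.611 = 2.836, r_C = 0.0416×1.611^2 = 0.1080.
Fraction of consumed A going to B: r_B/(r_B+r_C) = 0.9633.
C_B = 0.9633·C_{A0}·X = 0.9633×7.60×0.788 = 5.77 kmol/m³; Y_B = C_B/C_{A0} = 0.759.

0.759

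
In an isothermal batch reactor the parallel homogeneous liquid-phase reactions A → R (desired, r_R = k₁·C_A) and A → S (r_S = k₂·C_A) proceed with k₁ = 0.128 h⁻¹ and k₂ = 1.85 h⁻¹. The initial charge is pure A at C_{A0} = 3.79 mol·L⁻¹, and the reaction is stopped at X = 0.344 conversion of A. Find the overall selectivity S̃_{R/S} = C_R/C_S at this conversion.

0.0692

C_A = C_{A0}(1−X) = 2.486 mol·L⁻¹.
Both paths are first order in A, so the instantaneous fraction to R is constant: dC_R/d(−C_A) = k₁/(k₁+k₂) = 0.06471.
C_R = 0.06471·(C_{A0}−C_A) = 0.06471×1.304 = 0.0844 mol·L⁻¹.
C_S = (C_{A0}−C_A)−C_R = 1.219 mol·L⁻¹; S̃_{R/S} = 0.08437/1.219 = 0.0692.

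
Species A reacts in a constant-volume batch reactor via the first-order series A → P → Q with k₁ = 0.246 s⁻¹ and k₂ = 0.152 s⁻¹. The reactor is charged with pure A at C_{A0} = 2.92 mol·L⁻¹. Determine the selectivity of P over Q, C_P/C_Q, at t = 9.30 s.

0.703

Solving the coupled first-order balances gives C_P(t) = [k₁/(k₂−k₁)]·C_{A0}·(e^(−k₁t) − e^(−k₂t)).
e^(−k₁t) = e^(−0.246×9.30) = e^(−2.288) = 0.1015; e^(−k₂t) = e^(−1.414) = 0.2433.
C_P = 0.246×2.92/(0.152−0.246) × (0.1015−0.2433) = (-7.642)×(-0.1418) = 1.083 mol·L⁻¹.
C_A = C_{A0}e^(−k₁t) = 0.2963 mol·L⁻¹, so C_Q = C_{A0}−C_A−C_P = 1.540 mol·L⁻¹; C_P/C_Q = 0.703.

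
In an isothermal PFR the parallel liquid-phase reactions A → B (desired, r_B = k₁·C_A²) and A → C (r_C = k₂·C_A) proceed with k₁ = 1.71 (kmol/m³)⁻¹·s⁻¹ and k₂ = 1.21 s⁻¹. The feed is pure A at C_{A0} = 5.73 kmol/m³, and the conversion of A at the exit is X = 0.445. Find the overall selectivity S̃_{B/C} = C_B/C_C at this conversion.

C_A = C_{A0}(1−X) = 3.180 kmol/m³.
Along a PFR/batch, dC_C/dC_A = −r_C/(r_B+r_C) = −k₂/(k₂+k₁·C_A).
Integrating from C_{A0} to C_A: C_C = (1.21/1.71)·ln[(1.21+1.71·5.73)/(1.21+1.71·3.18)] = 0.7076·ln(11.01/6.648) = 0.3569 kmol/m³.
Then C_B = (C_{A0}−C_A) − C_C = 2.550 − 0.3569 = 2.193 kmol/m³.
S̃_{B/C} = C_B/C_C = 2.193/0.3569 = 6.15.

6.15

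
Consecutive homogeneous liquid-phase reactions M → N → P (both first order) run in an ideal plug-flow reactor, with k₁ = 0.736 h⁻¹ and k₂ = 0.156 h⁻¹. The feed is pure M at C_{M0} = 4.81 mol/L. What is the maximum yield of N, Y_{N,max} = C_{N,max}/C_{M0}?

For a first-order series the maximum intermediate yield is C_{N,max}/C_{M0} = (k₁/k₂)^[k₂/(k₂−k₁)].
= (0.736/0.156)^(0.156/(0.156−0.736)) = (4.718)^(-0.2690) = 0.6588.

0.659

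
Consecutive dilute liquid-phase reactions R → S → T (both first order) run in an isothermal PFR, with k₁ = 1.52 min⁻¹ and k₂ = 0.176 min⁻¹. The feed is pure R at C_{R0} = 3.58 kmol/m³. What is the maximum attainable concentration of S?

For a first-order series the maximum intermediate yield is C_{S,max}/C_{R0} = (k₁/k₂)^[k₂/(k₂−k₁)].
= (1.52/0.176)^(0.176/(0.176−1.52)) = (8.636)^(-0.1310) = 0.7540.
C_{S,max} = 0.7540×3.58 = 2.70 kmol/m³.

2.70 kmol/m³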